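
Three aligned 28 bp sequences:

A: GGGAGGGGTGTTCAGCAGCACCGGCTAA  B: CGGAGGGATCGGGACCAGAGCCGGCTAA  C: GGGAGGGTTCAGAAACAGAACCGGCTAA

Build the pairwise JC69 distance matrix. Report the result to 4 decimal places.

d(A,B) = 0.4197, d(A,C) = 0.3041, d(B,C) = 0.2524

A–B: 9/28 sites differ → p ≈ 0.321429, d = −0.75 ln(1 − 0.428572) = 0.419713 ≈ 0.4197.
A–C: 7/28 sites differ → p = 0.25, d = −0.75 ln(1 − 0.333333) = 0.304098 ≈ 0.3041.
B–C: 6/28 sites differ → p ≈ 0.214286, d = −0.75 ln(1 − 0.285715) = 0.252355 ≈ 0.2524.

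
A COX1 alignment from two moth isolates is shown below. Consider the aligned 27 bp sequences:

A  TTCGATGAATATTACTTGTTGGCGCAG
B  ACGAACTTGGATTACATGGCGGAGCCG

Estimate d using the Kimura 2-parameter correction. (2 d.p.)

0.88

Of 27 sites, 5 differences are transitions and 9 are transversions, so P = 5/27 ≈ 0.185185 and Q = 9/27 ≈ 0.333333.
Under the Kimura two-parameter model, d = −½ ln(1 − 2P − Q) − ¼ ln(1 − 2Q).
1 − 2P − Q = 0.296297, giving −½ ln(0.296297) = 0.608196.
1 − 2Q = 0.333334, giving −¼ ln(0.333334) = 0.274653.
d = 0.608196 + 0.274653 = 0.882849.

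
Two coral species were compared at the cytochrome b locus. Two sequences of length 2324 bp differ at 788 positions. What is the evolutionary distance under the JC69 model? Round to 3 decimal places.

0.451

p = 788/2324 ≈ 0.339071.
d = −(3/4) ln(1 − 4p/3) = −0.75 ln(1 − 0.452095) = −0.75 ln(0.547905)
  = −0.75 × (-0.601653) = 0.451240 substitutions/site.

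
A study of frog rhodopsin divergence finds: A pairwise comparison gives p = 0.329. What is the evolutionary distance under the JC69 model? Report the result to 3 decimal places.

d = −(3/4) ln(1 − 4p/3) = −0.75 ln(1 − 0.438667) = −0.75 ln(0.561333)
  = −0.75 × (-0.577441) = 0.433081 substitutions/site.

0.433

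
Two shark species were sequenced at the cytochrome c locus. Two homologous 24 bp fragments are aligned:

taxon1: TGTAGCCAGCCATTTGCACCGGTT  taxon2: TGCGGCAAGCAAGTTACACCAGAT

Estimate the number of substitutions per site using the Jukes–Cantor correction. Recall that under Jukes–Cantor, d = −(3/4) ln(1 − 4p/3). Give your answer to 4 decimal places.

0.4408

The sequences differ at 8 of 24 sites (3, 4, 7, 11, 13, 16, 21, 23), so p = 8/24 ≈ 0.333333.
d = −(3/4) ln(1 − 4p/3) = −0.75 ln(1 − 0.444444) = −0.75 ln(0.555556)
  = −0.75 × (-0.587786) = 0.440840 substitutions/site.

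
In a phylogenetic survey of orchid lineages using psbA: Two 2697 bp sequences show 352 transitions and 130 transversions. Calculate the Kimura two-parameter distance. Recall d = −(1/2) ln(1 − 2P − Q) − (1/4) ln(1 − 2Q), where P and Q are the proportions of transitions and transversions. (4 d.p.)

0.2103

P = 352/2697 ≈ 0.130515 and Q = 130/2697 ≈ 0.048202.
Under the Kimura two-parameter model, d = −½ ln(1 − 2P − Q) − ¼ ln(1 − 2Q).
1 − 2P − Q = 0.690768, giving −½ ln(0.690768) = 0.184976.
1 − 2Q = 0.903596, giving −¼ ln(0.903596) = 0.025343.
d = 0.184976 + 0.025343 = 0.210319.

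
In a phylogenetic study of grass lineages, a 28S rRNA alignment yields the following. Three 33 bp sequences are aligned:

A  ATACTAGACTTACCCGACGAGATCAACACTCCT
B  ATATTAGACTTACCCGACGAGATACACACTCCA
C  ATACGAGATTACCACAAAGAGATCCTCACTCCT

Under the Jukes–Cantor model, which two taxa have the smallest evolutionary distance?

A and B

A–B: 4/33 differ, p = 0.121, d = 0.132.
A–C: 9/33 differ, p = 0.273, d = 0.339.
B–C: 11/33 differ, p = 0.333, d = 0.441.
The smallest distance is between A and B.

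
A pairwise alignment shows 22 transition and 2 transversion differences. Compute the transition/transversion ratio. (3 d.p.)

11.000

R = 22/2 = 11.000.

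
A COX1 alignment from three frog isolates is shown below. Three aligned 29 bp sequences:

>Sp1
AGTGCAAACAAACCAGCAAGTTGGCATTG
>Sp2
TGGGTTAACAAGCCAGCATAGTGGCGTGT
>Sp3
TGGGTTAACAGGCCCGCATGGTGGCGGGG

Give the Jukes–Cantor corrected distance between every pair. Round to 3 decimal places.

d(Sp1,Sp2) = 0.529, d(Sp1,Sp3) = 0.602, d(Sp2,Sp3) = 0.196

Sp1–Sp2: 11/29 sites differ → p ≈ 0.37931, d = −0.75 ln(1 − 0.505747) = 0.528531 ≈ 0.529.
Sp1–Sp3: 12/29 sites differ → p ≈ 0.413793, d = −0.75 ln(1 − 0.551724) = 0.601760 ≈ 0.602.
Sp2–Sp3: 5/29 sites differ → p ≈ 0.172414, d = −0.75 ln(1 − 0.229885) = 0.195912 ≈ 0.196.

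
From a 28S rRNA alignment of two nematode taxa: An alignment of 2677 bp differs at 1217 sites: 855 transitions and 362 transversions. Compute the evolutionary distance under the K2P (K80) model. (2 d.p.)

P = 855/2677 ≈ 0.319387 and Q = 362/2677 ≈ 0.135226.
Under the Kimura two-parameter model, d = −½ ln(1 − 2P − Q) − ¼ ln(1 − 2Q).
1 − 2P − Q = 0.226, giving −½ ln(0.226) = 0.743610.
1 − 2Q = 0.729548, giving −¼ ln(0.729548) = 0.078833.
d = 0.743610 + 0.078833 = 0.822443.

0.82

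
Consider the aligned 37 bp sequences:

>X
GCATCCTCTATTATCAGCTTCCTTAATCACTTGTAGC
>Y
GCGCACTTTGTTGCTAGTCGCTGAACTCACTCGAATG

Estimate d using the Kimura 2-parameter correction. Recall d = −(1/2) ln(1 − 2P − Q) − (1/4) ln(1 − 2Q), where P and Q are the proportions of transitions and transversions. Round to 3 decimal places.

0.974

Of 37 sites, 11 differences are transitions and 8 are transversions, so P = 11/37 ≈ 0.297297 and Q = 8/37 ≈ 0.216216.
Under the Kimura two-parameter model, d = −½ ln(1 − 2P − Q) − ¼ ln(1 − 2Q).
1 − 2P − Q = 0.18919, giving −½ ln(0.18919) = 0.832502.
1 − 2Q = 0.567568, giving −¼ ln(0.567568) = 0.141599.
d = 0.832502 + 0.141599 = 0.974101.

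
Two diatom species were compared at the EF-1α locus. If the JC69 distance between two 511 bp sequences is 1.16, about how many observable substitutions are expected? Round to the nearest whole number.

302

Invert JC69: p = (3/4)(1 − e^(−4d/3)) = 0.75 × (1 − e^(-1.546667)) = 0.75 × (1 − 0.212957) = 0.590282.
Expected differing sites = pL ≈ 0.590282 × 511 = 301.634102 ≈ 302.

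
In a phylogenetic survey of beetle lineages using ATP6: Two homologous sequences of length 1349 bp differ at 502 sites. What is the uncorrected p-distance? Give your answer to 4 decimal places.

0.3721

p = 502/1349 = 0.372127… ≈ 0.3721 (to 4 d.p.).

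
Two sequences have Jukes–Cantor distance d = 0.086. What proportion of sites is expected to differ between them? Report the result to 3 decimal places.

0.081

p = (3/4)(1 − e^(−4d/3)) = 0.75 × (1 − e^(-0.114667)) = 0.75 × (1 − 0.891663) = 0.081253.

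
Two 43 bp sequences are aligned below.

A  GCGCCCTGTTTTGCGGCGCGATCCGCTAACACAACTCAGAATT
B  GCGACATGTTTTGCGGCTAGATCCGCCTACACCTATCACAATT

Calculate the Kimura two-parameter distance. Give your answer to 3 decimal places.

0.283

Of 43 sites, 1 differences are transitions and 9 are transversions, so P = 1/43 ≈ 0.023256 and Q = 9/43 ≈ 0.209302.
Under the Kimura two-parameter model, d = −½ ln(1 − 2P − Q) − ¼ ln(1 − 2Q).
1 − 2P − Q = 0.744186, giving −½ ln(0.744186) = 0.147732.
1 − 2Q = 0.581396, giving −¼ ln(0.581396) = 0.135581.
d = 0.147732 + 0.135581 = 0.283313.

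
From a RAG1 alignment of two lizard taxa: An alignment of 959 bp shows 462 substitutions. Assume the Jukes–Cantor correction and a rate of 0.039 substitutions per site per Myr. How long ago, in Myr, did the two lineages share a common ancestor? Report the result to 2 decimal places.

p = 462/959 ≈ 0.481752.
d = −(3/4) ln(1 − 4p/3) = −0.75 ln(1 − 0.642336) = −0.75 ln(0.357664)
  = −0.75 × (-1.028161) = 0.771121 substitutions/site.
Under a molecular clock d = 2μt, so t = d/(2μ) = 0.771121 / (2 × 0.039) = 9.89 Myr.

9.89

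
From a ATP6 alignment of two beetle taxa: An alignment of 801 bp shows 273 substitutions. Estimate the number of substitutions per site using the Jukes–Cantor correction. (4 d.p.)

0.4544

p = 273/801 ≈ 0.340824.
d = −(3/4) ln(1 − 4p/3) = −0.75 ln(1 − 0.454432) = −0.75 ln(0.545568)
  = −0.75 × (-0.605928) = 0.454446 substitutions/site.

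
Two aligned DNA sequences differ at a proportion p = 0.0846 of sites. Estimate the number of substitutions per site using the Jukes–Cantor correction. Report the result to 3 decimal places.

0.090

d = −(3/4) ln(1 − 4p/3) = −0.75 ln(1 − 0.1128) = −0.75 ln(0.8872)
  = −0.75 × (-0.119685) = 0.089764 substitutions/site.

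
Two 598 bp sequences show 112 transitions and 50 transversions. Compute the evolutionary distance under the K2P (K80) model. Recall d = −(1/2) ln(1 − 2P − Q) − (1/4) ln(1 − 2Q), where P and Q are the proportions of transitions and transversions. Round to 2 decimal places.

0.35

P = 112/598 ≈ 0.187291 and Q = 50/598 ≈ 0.083612.
Under the Kimura two-parameter model, d = −½ ln(1 − 2P − Q) − ¼ ln(1 − 2Q).
1 − 2P − Q = 0.541806, giving −½ ln(0.541806) = 0.306424.
1 − 2Q = 0.832776, giving −¼ ln(0.832776) = 0.045748.
d = 0.306424 + 0.045748 = 0.352172.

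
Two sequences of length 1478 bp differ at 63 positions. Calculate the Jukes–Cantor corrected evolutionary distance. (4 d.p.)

p = 63/1478 ≈ 0.042625.
d = −(3/4) ln(1 − 4p/3) = −0.75 ln(1 − 0.056833) = −0.75 ln(0.943167)
  = −0.75 × (-0.058512) = 0.043884 substitutions/site.

0.0439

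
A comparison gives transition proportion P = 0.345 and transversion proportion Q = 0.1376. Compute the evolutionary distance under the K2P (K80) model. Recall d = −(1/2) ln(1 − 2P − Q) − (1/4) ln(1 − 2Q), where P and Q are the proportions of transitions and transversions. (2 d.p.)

0.96

Under the Kimura two-parameter model, d = −½ ln(1 − 2P − Q) − ¼ ln(1 − 2Q).
1 − 2P − Q = 0.1724, giving −½ ln(0.1724) = 0.878969.
1 − 2Q = 0.7248, giving −¼ ln(0.7248) = 0.080465.
d = 0.878969 + 0.080465 = 0.959434.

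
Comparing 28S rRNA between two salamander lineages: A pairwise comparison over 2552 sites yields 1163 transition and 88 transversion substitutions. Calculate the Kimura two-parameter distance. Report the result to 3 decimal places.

1.477

P = 1163/2552 ≈ 0.455721 and Q = 88/2552 ≈ 0.034483.
Under the Kimura two-parameter model, d = −½ ln(1 − 2P − Q) − ¼ ln(1 − 2Q).
1 − 2P − Q = 0.054075, giving −½ ln(0.054075) = 1.458692.
1 − 2Q = 0.931034, giving −¼ ln(0.931034) = 0.017865.
d = 1.458692 + 0.017865 = 1.476557.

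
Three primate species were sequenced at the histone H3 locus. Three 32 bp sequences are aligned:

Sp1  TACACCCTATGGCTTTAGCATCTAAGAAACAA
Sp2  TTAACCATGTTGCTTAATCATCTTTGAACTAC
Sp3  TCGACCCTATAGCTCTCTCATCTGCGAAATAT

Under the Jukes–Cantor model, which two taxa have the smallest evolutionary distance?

Sp1–Sp2: 12/32 differ, p = 0.375, d = 0.520.
Sp1–Sp3: 10/32 differ, p = 0.313, d = 0.404.
Sp2–Sp3: 12/32 differ, p = 0.375, d = 0.520.
The smallest distance is between Sp1 and Sp3.

Sp1 and Sp3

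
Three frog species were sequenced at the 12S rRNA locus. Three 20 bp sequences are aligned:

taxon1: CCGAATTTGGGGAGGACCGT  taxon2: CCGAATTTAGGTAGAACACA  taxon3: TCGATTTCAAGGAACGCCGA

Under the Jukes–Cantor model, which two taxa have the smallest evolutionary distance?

taxon1–taxon2: 6/20 differ, p = 0.300, d = 0.383.
taxon1–taxon3: 9/20 differ, p = 0.450, d = 0.687.
taxon2–taxon3: 10/20 differ, p = 0.500, d = 0.824.
The smallest distance is between taxon1 and taxon2.

taxon1 and taxon2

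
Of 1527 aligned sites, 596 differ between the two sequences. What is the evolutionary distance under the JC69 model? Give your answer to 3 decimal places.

p = 596/1527 ≈ 0.390308.
d = −(3/4) ln(1 − 4p/3) = −0.75 ln(1 − 0.520411) = −0.75 ln(0.479589)
  = −0.75 × (-0.734826) = 0.551120 substitutions/site.

0.551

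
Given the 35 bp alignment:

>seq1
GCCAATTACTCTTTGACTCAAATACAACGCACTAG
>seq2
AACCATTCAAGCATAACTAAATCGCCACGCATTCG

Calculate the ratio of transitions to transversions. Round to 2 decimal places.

Transitions are A↔G and C↔T; transversions are all other mismatches.
Transitions: 6. Transversions: 11.
R = 6/11 = 0.545454… ≈ 0.55 (to 2 d.p.).

0.55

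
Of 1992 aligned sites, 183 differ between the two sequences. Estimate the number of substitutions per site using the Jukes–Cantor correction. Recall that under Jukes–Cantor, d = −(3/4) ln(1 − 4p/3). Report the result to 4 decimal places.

0.0980

p = 183/1992 ≈ 0.091867.
d = −(3/4) ln(1 − 4p/3) = −0.75 ln(1 − 0.122489) = −0.75 ln(0.877511)
  = −0.75 × (-0.130666) = 0.098000 substitutions/site.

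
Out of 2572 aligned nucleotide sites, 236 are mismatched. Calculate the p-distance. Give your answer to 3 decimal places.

p = 236/2572 = 0.091757… ≈ 0.092 (to 3 d.p.).

0.092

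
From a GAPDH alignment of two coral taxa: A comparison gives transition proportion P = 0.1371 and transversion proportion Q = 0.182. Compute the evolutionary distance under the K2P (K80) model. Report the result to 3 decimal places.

0.418

Under the Kimura two-parameter model, d = −½ ln(1 − 2P − Q) − ¼ ln(1 − 2Q).
1 − 2P − Q = 0.5438, giving −½ ln(0.5438) = 0.304587.
1 − 2Q = 0.636, giving −¼ ln(0.636) = 0.113139.
d = 0.304587 + 0.113139 = 0.417726.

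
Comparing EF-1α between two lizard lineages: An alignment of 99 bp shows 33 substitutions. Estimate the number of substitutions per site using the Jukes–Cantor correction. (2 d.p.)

p = 33/99 ≈ 0.333333.
d = −(3/4) ln(1 − 4p/3) = −0.75 ln(1 − 0.444444) = −0.75 ln(0.555556)
  = −0.75 × (-0.587786) = 0.440840 substitutions/site.

0.44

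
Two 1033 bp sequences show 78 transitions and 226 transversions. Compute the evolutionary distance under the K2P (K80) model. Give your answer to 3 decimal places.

0.375

P = 78/1033 ≈ 0.075508 and Q = 226/1033 ≈ 0.21878.
Under the Kimura two-parameter model, d = −½ ln(1 − 2P − Q) − ¼ ln(1 − 2Q).
1 − 2P − Q = 0.630204, giving −½ ln(0.630204) = 0.230856.
1 − 2Q = 0.56244, giving −¼ ln(0.56244) = 0.143868.
d = 0.230856 + 0.143868 = 0.374724.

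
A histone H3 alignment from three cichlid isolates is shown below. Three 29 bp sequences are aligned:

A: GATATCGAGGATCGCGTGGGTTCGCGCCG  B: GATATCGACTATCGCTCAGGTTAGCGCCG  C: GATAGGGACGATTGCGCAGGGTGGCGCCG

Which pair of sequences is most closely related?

A and B

A–B: 6/29 differ, p = 0.207, d = 0.242.
A–C: 8/29 differ, p = 0.276, d = 0.344.
B–C: 7/29 differ, p = 0.241, d = 0.291.
The smallest distance is between A and B.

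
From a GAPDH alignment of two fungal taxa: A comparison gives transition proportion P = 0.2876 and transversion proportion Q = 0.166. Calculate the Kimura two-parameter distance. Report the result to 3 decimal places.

Under the Kimura two-parameter model, d = −½ ln(1 − 2P − Q) − ¼ ln(1 − 2Q).
1 − 2P − Q = 0.2588, giving −½ ln(0.2588) = 0.675850.
1 − 2Q = 0.668, giving −¼ ln(0.668) = 0.100867.
d = 0.675850 + 0.100867 = 0.776717.

0.777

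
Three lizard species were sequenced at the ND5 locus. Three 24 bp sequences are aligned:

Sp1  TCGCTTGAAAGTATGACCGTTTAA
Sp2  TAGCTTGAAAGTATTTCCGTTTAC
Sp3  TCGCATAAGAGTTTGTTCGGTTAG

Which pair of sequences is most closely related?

Sp1 and Sp2

Sp1–Sp2: 4/24 differ, p = 0.167, d = 0.188.
Sp1–Sp3: 8/24 differ, p = 0.333, d = 0.441.
Sp2–Sp3: 9/24 differ, p = 0.375, d = 0.520.
The smallest distance is between Sp1 and Sp2.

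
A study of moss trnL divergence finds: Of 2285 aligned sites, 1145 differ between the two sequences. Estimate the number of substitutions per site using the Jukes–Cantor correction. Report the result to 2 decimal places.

0.83

p = 1145/2285 ≈ 0.501094.
d = −(3/4) ln(1 − 4p/3) = −0.75 ln(1 − 0.668125) = −0.75 ln(0.331875)
  = −0.75 × (-1.102997) = 0.827248 substitutions/site.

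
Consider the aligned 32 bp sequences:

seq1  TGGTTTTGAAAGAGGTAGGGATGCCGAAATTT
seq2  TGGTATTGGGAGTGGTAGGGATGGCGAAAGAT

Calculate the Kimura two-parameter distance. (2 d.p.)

0.26

Of 32 sites, 2 differences are transitions and 5 are transversions, so P = 2/32 = 0.0625 and Q = 5/32 = 0.15625.
Under the Kimura two-parameter model, d = −½ ln(1 − 2P − Q) − ¼ ln(1 − 2Q).
1 − 2P − Q = 0.71875, giving −½ ln(0.71875) = 0.165121.
1 − 2Q = 0.6875, giving −¼ ln(0.6875) = 0.093673.
d = 0.165121 + 0.093673 = 0.258794.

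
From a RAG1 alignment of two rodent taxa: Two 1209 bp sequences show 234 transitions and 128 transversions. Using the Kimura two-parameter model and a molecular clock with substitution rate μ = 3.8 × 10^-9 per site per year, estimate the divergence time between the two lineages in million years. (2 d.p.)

52.51

P = 234/1209 ≈ 0.193548 and Q = 128/1209 ≈ 0.105873.
Under the Kimura two-parameter model, d = −½ ln(1 − 2P − Q) − ¼ ln(1 − 2Q).
1 − 2P − Q = 0.507031, giving −½ ln(0.507031) = 0.339592.
1 − 2Q = 0.788254, giving −¼ ln(0.788254) = 0.059484.
d = 0.339592 + 0.059484 = 0.399076.
Under a molecular clock d = 2μt, so t = d/(2μ) = 0.399076 / (2 × 3.8 × 10^-9) = 52.51 million years.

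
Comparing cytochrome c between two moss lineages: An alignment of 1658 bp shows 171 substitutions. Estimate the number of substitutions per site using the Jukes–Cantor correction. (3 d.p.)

0.111

p = 171/1658 ≈ 0.103136.
d = −(3/4) ln(1 − 4p/3) = −0.75 ln(1 − 0.137515) = −0.75 ln(0.862485)
  = −0.75 × (-0.147938) = 0.110954 substitutions/site.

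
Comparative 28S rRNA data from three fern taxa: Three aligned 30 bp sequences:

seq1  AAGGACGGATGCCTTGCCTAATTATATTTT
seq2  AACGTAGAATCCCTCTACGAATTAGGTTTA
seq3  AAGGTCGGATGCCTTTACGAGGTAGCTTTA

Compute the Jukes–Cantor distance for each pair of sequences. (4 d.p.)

seq1–seq2: 12/30 sites differ → p = 0.4, d = −0.75 ln(1 − 0.533333) = 0.571605 ≈ 0.5716.
seq1–seq3: 9/30 sites differ → p = 0.3, d = −0.75 ln(1 − 0.4) = 0.383119 ≈ 0.3831.
seq2–seq3: 8/30 sites differ → p ≈ 0.266667, d = −0.75 ln(1 − 0.355556) = 0.329526 ≈ 0.3295.

d(seq1,seq2) = 0.5716, d(seq1,seq3) = 0.3831, d(seq2,seq3) = 0.3295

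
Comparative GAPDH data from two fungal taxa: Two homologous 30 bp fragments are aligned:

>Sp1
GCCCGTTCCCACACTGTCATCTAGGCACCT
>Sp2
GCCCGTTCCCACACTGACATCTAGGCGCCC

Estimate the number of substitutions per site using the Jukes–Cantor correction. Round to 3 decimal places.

0.107

The sequences differ at 3 of 30 sites (17, 27, 30), so p = 3/30 = 0.1.
d = −(3/4) ln(1 − 4p/3) = −0.75 ln(1 − 0.133333) = −0.75 ln(0.866667)
  = −0.75 × (-0.143100) = 0.107325 substitutions/site.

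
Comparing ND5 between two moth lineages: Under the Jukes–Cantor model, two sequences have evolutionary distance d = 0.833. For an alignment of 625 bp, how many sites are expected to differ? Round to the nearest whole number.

314

Invert JC69: p = (3/4)(1 − e^(−4d/3)) = 0.75 × (1 − e^(-1.110667)) = 0.75 × (1 − 0.329339) = 0.502996.
Expected differing sites = pL ≈ 0.502996 × 625 = 314.3725 ≈ 314.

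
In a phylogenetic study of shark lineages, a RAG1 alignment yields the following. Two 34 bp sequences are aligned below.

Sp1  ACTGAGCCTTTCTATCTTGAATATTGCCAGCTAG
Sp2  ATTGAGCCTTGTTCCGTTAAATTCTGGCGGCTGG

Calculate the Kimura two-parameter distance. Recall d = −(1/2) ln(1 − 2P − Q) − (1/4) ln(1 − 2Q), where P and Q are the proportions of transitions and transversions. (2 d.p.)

0.50

Of 34 sites, 7 differences are transitions and 5 are transversions, so P = 7/34 ≈ 0.205882 and Q = 5/34 ≈ 0.147059.
Under the Kimura two-parameter model, d = −½ ln(1 − 2P − Q) − ¼ ln(1 − 2Q).
1 − 2P − Q = 0.441177, giving −½ ln(0.441177) = 0.409155.
1 − 2Q = 0.705882, giving −¼ ln(0.705882) = 0.087077.
d = 0.409155 + 0.087077 = 0.496232.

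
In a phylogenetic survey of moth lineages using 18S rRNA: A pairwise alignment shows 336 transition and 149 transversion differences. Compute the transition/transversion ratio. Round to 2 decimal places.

R = 336/149 = 2.255033… ≈ 2.26 (to 2 d.p.).

2.26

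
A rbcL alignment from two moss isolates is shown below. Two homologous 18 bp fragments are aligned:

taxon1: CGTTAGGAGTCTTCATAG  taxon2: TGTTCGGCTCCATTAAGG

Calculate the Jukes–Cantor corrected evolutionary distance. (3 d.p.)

0.824

The sequences differ at 9 of 18 sites (1, 5, 8, 9, 10, 12, 14, 16, 17), so p = 9/18 = 0.5.
d = −(3/4) ln(1 − 4p/3) = −0.75 ln(1 − 0.666667) = −0.75 ln(0.333333)
  = −0.75 × (-1.098613) = 0.823960 substitutions/site.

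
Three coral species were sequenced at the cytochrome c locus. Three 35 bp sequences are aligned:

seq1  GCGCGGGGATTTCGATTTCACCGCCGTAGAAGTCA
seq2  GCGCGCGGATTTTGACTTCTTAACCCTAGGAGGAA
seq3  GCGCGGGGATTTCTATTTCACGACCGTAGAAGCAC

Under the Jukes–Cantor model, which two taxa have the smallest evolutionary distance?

seq1–seq2: 11/35 differ, p = 0.314, d = 0.407.
seq1–seq3: 6/35 differ, p = 0.171, d = 0.195.
seq2–seq3: 11/35 differ, p = 0.314, d = 0.407.
The smallest distance is between seq1 and seq3.

seq1 and seq3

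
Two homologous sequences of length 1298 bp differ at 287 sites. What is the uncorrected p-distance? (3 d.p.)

0.221

p = 287/1298 = 0.221109… ≈ 0.221 (to 3 d.p.).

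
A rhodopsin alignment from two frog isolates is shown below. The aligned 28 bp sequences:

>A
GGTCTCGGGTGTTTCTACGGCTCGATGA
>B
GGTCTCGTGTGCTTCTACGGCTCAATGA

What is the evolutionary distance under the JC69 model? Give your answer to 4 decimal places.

The sequences differ at 3 of 28 sites (8, 12, 24), so p = 3/28 ≈ 0.107143.
d = −(3/4) ln(1 − 4p/3) = −0.75 ln(1 − 0.142857) = −0.75 ln(0.857143)
  = −0.75 × (-0.154151) = 0.115613 substitutions/site.

0.1156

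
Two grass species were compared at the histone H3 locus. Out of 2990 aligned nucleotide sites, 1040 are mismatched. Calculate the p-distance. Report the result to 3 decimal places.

p = 1040/2990 = 0.347826… ≈ 0.348 (to 3 d.p.).

0.348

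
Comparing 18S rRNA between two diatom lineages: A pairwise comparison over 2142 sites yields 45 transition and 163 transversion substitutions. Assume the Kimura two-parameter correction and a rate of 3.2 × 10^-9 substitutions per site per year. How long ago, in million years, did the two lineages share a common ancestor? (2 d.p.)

16.27

P = 45/2142 ≈ 0.021008 and Q = 163/2142 ≈ 0.076097.
Under the Kimura two-parameter model, d = −½ ln(1 − 2P − Q) − ¼ ln(1 − 2Q).
1 − 2P − Q = 0.881887, giving −½ ln(0.881887) = 0.062846.
1 − 2Q = 0.847806, giving −¼ ln(0.847806) = 0.041276.
d = 0.062846 + 0.041276 = 0.104122.
Under a molecular clock d = 2μt, so t = d/(2μ) = 0.104122 / (2 × 3.2 × 10^-9) = 16.27 million years.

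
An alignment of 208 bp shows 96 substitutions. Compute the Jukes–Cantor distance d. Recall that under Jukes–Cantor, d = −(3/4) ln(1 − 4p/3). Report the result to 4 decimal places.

p = 96/208 ≈ 0.461538.
d = −(3/4) ln(1 − 4p/3) = −0.75 ln(1 − 0.615384) = −0.75 ln(0.384616)
  = −0.75 × (-0.955510) = 0.716633 substitutions/site.

0.7166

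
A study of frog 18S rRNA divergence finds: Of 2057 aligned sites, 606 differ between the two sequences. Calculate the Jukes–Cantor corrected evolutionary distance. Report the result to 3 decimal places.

0.374

p = 606/2057 ≈ 0.294604.
d = −(3/4) ln(1 − 4p/3) = −0.75 ln(1 − 0.392805) = −0.75 ln(0.607195)
  = −0.75 × (-0.498905) = 0.374179 substitutions/site.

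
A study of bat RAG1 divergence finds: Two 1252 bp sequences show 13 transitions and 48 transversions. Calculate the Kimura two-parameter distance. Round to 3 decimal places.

0.050

P = 13/1252 ≈ 0.010383 and Q = 48/1252 ≈ 0.038339.
Under the Kimura two-parameter model, d = −½ ln(1 − 2P − Q) − ¼ ln(1 − 2Q).
1 − 2P − Q = 0.940895, giving −½ ln(0.940895) = 0.030462.
1 − 2Q = 0.923322, giving −¼ ln(0.923322) = 0.019944.
d = 0.030462 + 0.019944 = 0.050406.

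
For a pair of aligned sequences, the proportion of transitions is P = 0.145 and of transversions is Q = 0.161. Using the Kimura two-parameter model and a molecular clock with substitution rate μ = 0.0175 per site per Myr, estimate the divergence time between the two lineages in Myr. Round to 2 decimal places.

11.34

Under the Kimura two-parameter model, d = −½ ln(1 − 2P − Q) − ¼ ln(1 − 2Q).
1 − 2P − Q = 0.549, giving −½ ln(0.549) = 0.299828.
1 − 2Q = 0.678, giving −¼ ln(0.678) = 0.097152.
d = 0.299828 + 0.097152 = 0.396980.
Under a molecular clock d = 2μt, so t = d/(2μ) = 0.396980 / (2 × 0.0175) = 11.34 Myr.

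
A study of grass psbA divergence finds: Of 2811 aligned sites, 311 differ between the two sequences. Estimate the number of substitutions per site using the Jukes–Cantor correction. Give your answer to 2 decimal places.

0.12

p = 311/2811 ≈ 0.110637.
d = −(3/4) ln(1 − 4p/3) = −0.75 ln(1 − 0.147516) = −0.75 ln(0.852484)
  = −0.75 × (-0.159601) = 0.119701 substitutions/site.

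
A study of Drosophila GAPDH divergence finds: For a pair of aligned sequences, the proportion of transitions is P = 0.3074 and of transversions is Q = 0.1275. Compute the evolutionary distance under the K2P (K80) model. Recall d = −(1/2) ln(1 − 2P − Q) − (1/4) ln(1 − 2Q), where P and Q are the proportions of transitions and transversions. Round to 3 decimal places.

Under the Kimura two-parameter model, d = −½ ln(1 − 2P − Q) − ¼ ln(1 − 2Q).
1 − 2P − Q = 0.2577, giving −½ ln(0.2577) = 0.677980.
1 − 2Q = 0.745, giving −¼ ln(0.745) = 0.073593.
d = 0.677980 + 0.073593 = 0.751573.

0.752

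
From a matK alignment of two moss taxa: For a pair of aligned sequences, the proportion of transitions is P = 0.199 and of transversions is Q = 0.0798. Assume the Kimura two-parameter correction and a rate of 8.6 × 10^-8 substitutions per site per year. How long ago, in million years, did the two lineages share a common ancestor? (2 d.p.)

2.14

Under the Kimura two-parameter model, d = −½ ln(1 − 2P − Q) − ¼ ln(1 − 2Q).
1 − 2P − Q = 0.5222, giving −½ ln(0.5222) = 0.324852.
1 − 2Q = 0.8404, giving −¼ ln(0.8404) = 0.043469.
d = 0.324852 + 0.043469 = 0.368321.
Under a molecular clock d = 2μt, so t = d/(2μ) = 0.368321 / (2 × 8.6 × 10^-8) = 2.14 million years.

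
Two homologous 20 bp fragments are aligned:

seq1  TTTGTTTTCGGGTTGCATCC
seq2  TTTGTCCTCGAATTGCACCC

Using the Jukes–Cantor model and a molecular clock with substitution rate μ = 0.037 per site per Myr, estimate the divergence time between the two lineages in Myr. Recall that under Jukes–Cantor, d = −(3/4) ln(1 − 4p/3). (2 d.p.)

4.11

The sequences differ at 5 of 20 sites (6, 7, 11, 12, 18), so p = 5/20 = 0.25.
d = −(3/4) ln(1 − 4p/3) = −0.75 ln(1 − 0.333333) = −0.75 ln(0.666667)
  = −0.75 × (-0.405465) = 0.304099 substitutions/site.
Under a molecular clock d = 2μt, so t = d/(2μ) = 0.304099 / (2 × 0.037) = 4.11 Myr.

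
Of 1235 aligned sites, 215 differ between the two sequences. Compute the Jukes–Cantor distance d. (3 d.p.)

0.198

p = 215/1235 ≈ 0.174089.
d = −(3/4) ln(1 − 4p/3) = −0.75 ln(1 − 0.232119) = −0.75 ln(0.767881)
  = −0.75 × (-0.264121) = 0.198091 substitutions/site.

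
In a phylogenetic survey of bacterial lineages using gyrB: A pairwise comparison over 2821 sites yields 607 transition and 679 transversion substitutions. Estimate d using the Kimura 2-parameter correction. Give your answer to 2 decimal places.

0.72

P = 607/2821 ≈ 0.215172 and Q = 679/2821 ≈ 0.240695.
Under the Kimura two-parameter model, d = −½ ln(1 − 2P − Q) − ¼ ln(1 − 2Q).
1 − 2P − Q = 0.328961, giving −½ ln(0.328961) = 0.555908.
1 − 2Q = 0.51861, giving −¼ ln(0.51861) = 0.164151.
d = 0.555908 + 0.164151 = 0.720059.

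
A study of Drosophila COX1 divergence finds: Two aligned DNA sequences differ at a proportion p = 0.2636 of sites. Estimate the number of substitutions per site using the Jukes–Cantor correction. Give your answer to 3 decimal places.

0.325

d = −(3/4) ln(1 − 4p/3) = −0.75 ln(1 − 0.351467) = −0.75 ln(0.648533)
  = −0.75 × (-0.433042) = 0.324782 substitutions/site.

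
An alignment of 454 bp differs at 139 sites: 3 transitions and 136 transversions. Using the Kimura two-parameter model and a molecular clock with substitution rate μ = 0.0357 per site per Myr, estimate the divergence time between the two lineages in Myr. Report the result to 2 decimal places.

P = 3/454 ≈ 0.006608 and Q = 136/454 ≈ 0.299559.
Under the Kimura two-parameter model, d = −½ ln(1 − 2P − Q) − ¼ ln(1 − 2Q).
1 − 2P − Q = 0.687225, giving −½ ln(0.687225) = 0.187547.
1 − 2Q = 0.400882, giving −¼ ln(0.400882) = 0.228522.
d = 0.187547 + 0.228522 = 0.416069.
Under a molecular clock d = 2μt, so t = d/(2μ) = 0.416069 / (2 × 0.0357) = 5.83 Myr.

5.83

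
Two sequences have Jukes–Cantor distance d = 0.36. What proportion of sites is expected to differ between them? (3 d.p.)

0.286

p = (3/4)(1 − e^(−4d/3)) = 0.75 × (1 − e^(-0.48)) = 0.75 × (1 − 0.618783) = 0.285913.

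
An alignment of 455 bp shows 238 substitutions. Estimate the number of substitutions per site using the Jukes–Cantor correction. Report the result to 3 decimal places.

0.897

p = 238/455 ≈ 0.523077.
d = −(3/4) ln(1 − 4p/3) = −0.75 ln(1 − 0.697436) = −0.75 ln(0.302564)
  = −0.75 × (-1.195462) = 0.896597 substitutions/site.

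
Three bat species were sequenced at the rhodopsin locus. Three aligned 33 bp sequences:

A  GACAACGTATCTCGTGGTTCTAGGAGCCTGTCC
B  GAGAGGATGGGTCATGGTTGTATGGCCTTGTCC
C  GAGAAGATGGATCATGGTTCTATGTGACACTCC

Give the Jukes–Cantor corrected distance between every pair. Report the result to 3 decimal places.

A–B: 13/33 sites differ → p ≈ 0.393939, d = −0.75 ln(1 − 0.525252) = 0.558728 ≈ 0.559.
A–C: 12/33 sites differ → p ≈ 0.363636, d = −0.75 ln(1 − 0.484848) = 0.497470 ≈ 0.497.
B–C: 9/33 sites differ → p ≈ 0.272727, d = −0.75 ln(1 − 0.363636) = 0.338988 ≈ 0.339.

d(A,B) = 0.559, d(A,C) = 0.497, d(B,C) = 0.339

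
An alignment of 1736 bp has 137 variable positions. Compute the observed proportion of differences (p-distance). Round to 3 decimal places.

0.079

p = 137/1736 = 0.078917… ≈ 0.079 (to 3 d.p.).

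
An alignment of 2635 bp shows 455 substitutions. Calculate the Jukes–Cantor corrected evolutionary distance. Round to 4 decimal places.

0.1963

p = 455/2635 ≈ 0.172676.
d = −(3/4) ln(1 − 4p/3) = −0.75 ln(1 − 0.230235) = −0.75 ln(0.769765)
  = −0.75 × (-0.261670) = 0.196253 substitutions/site.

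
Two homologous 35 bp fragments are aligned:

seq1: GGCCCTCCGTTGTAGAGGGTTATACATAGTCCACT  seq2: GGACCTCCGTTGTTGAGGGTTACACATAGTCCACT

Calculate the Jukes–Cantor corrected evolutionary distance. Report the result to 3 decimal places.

The sequences differ at 3 of 35 sites (3, 14, 23), so p = 3/35 ≈ 0.085714.
d = −(3/4) ln(1 − 4p/3) = −0.75 ln(1 − 0.114285) = −0.75 ln(0.885715)
  = −0.75 × (-0.121360) = 0.091020 substitutions/site.

0.091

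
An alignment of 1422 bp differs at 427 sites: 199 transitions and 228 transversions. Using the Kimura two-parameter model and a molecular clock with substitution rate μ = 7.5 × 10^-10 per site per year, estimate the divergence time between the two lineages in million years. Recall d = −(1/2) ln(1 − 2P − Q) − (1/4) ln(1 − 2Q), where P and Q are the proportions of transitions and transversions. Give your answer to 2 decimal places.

257.85

P = 199/1422 ≈ 0.139944 and Q = 228/1422 ≈ 0.160338.
Under the Kimura two-parameter model, d = −½ ln(1 − 2P − Q) − ¼ ln(1 − 2Q).
1 − 2P − Q = 0.559774, giving −½ ln(0.559774) = 0.290111.
1 − 2Q = 0.679324, giving −¼ ln(0.679324) = 0.096664.
d = 0.290111 + 0.096664 = 0.386775.
Under a molecular clock d = 2μt, so t = d/(2μ) = 0.386775 / (2 × 7.5 × 10^-10) = 257.85 million years.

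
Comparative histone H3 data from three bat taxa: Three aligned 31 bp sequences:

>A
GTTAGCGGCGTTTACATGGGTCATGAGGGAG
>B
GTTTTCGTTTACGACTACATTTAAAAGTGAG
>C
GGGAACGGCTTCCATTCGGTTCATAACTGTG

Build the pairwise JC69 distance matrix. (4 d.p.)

A–B: 17/31 sites differ → p ≈ 0.548387, d = −0.75 ln(1 − 0.731183) = 0.985293 ≈ 0.9853.
A–C: 14/31 sites differ → p ≈ 0.451613, d = −0.75 ln(1 − 0.602151) = 0.691262 ≈ 0.6913.
B–C: 16/31 sites differ → p ≈ 0.516129, d = −0.75 ln(1 − 0.688172) = 0.873978 ≈ 0.8740.

d(A,B) = 0.9853, d(A,C) = 0.6913, d(B,C) = 0.8740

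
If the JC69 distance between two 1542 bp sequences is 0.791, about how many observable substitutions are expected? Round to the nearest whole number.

754

Invert JC69: p = (3/4)(1 − e^(−4d/3)) = 0.75 × (1 − e^(-1.054667)) = 0.75 × (1 − 0.348308) = 0.488769.
Expected differing sites = pL ≈ 0.488769 × 1542 = 753.681798 ≈ 754.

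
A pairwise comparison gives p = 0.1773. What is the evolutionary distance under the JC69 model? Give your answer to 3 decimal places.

0.202

d = −(3/4) ln(1 − 4p/3) = −0.75 ln(1 − 0.2364) = −0.75 ln(0.7636)
  = −0.75 × (-0.269711) = 0.202283 substitutions/site.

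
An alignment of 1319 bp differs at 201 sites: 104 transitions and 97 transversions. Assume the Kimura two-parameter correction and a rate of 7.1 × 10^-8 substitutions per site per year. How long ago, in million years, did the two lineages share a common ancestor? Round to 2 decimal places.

P = 104/1319 ≈ 0.078848 and Q = 97/1319 ≈ 0.073541.
Under the Kimura two-parameter model, d = −½ ln(1 − 2P − Q) − ¼ ln(1 − 2Q).
1 − 2P − Q = 0.768763, giving −½ ln(0.768763) = 0.131486.
1 − 2Q = 0.852918, giving −¼ ln(0.852918) = 0.039773.
d = 0.131486 + 0.039773 = 0.171259.
Under a molecular clock d = 2μt, so t = d/(2μ) = 0.171259 / (2 × 7.1 × 10^-8) = 1.21 million years.

1.21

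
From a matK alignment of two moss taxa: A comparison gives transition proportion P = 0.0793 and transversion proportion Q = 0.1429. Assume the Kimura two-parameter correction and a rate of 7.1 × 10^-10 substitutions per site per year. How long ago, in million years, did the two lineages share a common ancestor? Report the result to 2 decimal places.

185.60

Under the Kimura two-parameter model, d = −½ ln(1 − 2P − Q) − ¼ ln(1 − 2Q).
1 − 2P − Q = 0.6985, giving −½ ln(0.6985) = 0.179410.
1 − 2Q = 0.7142, giving −¼ ln(0.7142) = 0.084148.
d = 0.179410 + 0.084148 = 0.263558.
Under a molecular clock d = 2μt, so t = d/(2μ) = 0.263558 / (2 × 7.1 × 10^-10) = 185.60 million years.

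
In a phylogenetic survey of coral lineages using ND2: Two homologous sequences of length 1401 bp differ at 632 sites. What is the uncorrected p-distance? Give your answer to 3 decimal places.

0.451

p = 632/1401 = 0.451106… ≈ 0.451 (to 3 d.p.).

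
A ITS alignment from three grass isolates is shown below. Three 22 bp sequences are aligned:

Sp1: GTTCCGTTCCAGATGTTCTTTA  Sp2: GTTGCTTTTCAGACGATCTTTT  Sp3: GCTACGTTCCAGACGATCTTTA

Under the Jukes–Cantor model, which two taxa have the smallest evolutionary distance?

Sp1 and Sp3

Sp1–Sp2: 6/22 differ, p = 0.273, d = 0.339.
Sp1–Sp3: 4/22 differ, p = 0.182, d = 0.208.
Sp2–Sp3: 5/22 differ, p = 0.227, d = 0.271.
The smallest distance is between Sp1 and Sp3.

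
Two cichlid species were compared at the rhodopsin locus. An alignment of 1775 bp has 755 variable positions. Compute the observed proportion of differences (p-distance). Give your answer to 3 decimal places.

p = 755/1775 = 0.425352… ≈ 0.425 (to 3 d.p.).

0.425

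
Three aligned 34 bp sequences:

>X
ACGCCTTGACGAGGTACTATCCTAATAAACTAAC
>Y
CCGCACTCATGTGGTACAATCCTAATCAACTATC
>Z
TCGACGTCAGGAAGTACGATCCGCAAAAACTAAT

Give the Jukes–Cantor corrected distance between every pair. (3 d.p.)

X–Y: 9/34 sites differ → p ≈ 0.264706, d = −0.75 ln(1 − 0.352941) = 0.326488 ≈ 0.326.
X–Z: 11/34 sites differ → p ≈ 0.323529, d = −0.75 ln(1 − 0.431372) = 0.423397 ≈ 0.423.
Y–Z: 14/34 sites differ → p ≈ 0.411765, d = −0.75 ln(1 − 0.54902) = 0.597249 ≈ 0.597.

d(X,Y) = 0.326, d(X,Z) = 0.423, d(Y,Z) = 0.597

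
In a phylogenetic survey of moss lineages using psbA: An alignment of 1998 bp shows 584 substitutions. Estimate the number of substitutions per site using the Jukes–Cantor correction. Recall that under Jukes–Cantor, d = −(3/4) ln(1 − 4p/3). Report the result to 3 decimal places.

p = 584/1998 ≈ 0.292292.
d = −(3/4) ln(1 − 4p/3) = −0.75 ln(1 − 0.389723) = −0.75 ln(0.610277)
  = −0.75 × (-0.493842) = 0.370382 substitutions/site.

0.370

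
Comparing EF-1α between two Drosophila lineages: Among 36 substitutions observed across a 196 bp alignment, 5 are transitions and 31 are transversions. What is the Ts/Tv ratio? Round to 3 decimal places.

0.161

R = 5/31 = 0.161290… ≈ 0.161 (to 3 d.p.).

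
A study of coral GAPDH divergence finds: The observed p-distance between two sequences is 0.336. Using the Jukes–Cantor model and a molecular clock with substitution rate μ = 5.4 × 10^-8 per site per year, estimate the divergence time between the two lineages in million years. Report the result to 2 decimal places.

d = −(3/4) ln(1 − 4p/3) = −0.75 ln(1 − 0.448) = −0.75 ln(0.552)
  = −0.75 × (-0.594207) = 0.445655 substitutions/site.
Under a molecular clock d = 2μt, so t = d/(2μ) = 0.445655 / (2 × 5.4 × 10^-8) = 4.13 million years.

4.13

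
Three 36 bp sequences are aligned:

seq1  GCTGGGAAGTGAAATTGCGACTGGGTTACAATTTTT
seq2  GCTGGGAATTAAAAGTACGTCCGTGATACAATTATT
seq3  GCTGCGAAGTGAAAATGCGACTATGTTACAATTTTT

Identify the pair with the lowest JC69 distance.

seq1–seq2: 9/36 differ, p = 0.250, d = 0.304.
seq1–seq3: 4/36 differ, p = 0.111, d = 0.120.
seq2–seq3: 10/36 differ, p = 0.278, d = 0.347.
The smallest distance is between seq1 and seq3.

seq1 and seq3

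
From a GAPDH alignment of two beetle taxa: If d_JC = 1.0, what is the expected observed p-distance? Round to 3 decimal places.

p = (3/4)(1 − e^(−4d/3)) = 0.75 × (1 − e^(-1.333333)) = 0.75 × (1 − 0.263597) = 0.552302.

0.552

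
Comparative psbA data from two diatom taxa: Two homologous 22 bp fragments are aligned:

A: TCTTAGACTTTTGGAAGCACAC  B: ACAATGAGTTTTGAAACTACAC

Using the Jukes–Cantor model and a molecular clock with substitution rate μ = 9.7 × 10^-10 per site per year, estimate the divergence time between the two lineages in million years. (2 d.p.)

The sequences differ at 8 of 22 sites (1, 3, 4, 5, 8, 14, 17, 18), so p = 8/22 ≈ 0.363636.
d = −(3/4) ln(1 − 4p/3) = −0.75 ln(1 − 0.484848) = −0.75 ln(0.515152)
  = −0.75 × (-0.663293) = 0.497470 substitutions/site.
Under a molecular clock d = 2μt, so t = d/(2μ) = 0.497470 / (2 × 9.7 × 10^-10) = 256.43 million years.

256.43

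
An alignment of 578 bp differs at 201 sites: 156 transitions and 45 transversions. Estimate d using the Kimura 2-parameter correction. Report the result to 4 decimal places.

P = 156/578 ≈ 0.269896 and Q = 45/578 ≈ 0.077855.
Under the Kimura two-parameter model, d = −½ ln(1 − 2P − Q) − ¼ ln(1 − 2Q).
1 − 2P − Q = 0.382353, giving −½ ln(0.382353) = 0.480706.
1 − 2Q = 0.84429, giving −¼ ln(0.84429) = 0.042315.
d = 0.480706 + 0.042315 = 0.523021.

0.5230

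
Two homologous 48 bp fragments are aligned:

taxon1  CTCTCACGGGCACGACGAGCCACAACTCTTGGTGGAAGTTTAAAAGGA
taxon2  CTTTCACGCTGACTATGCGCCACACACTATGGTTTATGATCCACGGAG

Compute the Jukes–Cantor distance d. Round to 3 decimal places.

0.708

The sequences differ at 22 of 48 sites, so p = 22/48 ≈ 0.458333.
d = −(3/4) ln(1 − 4p/3) = −0.75 ln(1 − 0.611111) = −0.75 ln(0.388889)
  = −0.75 × (-0.944461) = 0.708346 substitutions/site.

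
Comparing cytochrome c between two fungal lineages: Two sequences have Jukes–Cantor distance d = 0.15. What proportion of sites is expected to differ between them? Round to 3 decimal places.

p = (3/4)(1 − e^(−4d/3)) = 0.75 × (1 − e^(-0.2)) = 0.75 × (1 − 0.818731) = 0.135952.

0.136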